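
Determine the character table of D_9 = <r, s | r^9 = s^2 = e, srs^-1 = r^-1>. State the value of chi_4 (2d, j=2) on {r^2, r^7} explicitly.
Conjugacy classes: {e} of size 1, {r^1, r^8} of size 2, {r^2, r^7} of size 2, {r^3, r^6} of size 2, {r^4, r^5} of size 2, {s, sr, ..., sr^8} of size 9.
Character table:
  irrep \ class              {e} (size 1)  {r^1, r^8} (size 2)  {r^2, r^7} (size 2)  {r^3, r^6} (size 2)  {r^4, r^5} (size 2)  {s, sr, ..., sr^8} (size 9)
  chi_1 (triv)               1             1                    1                    1                    1                    1                          
  chi_2 (sign: r->1, s->-1)  1             1                    1                    1                    1                    -1                         
  chi_3 (2d, j=1)            2             2*cos(2*pi/9)        2*cos(4*pi/9)        -1                   -2*cos(pi/9)         0                          
  chi_4 (2d, j=2)            2             2*cos(4*pi/9)        -2*cos(pi/9)         -1                   2*cos(2*pi/9)        0                          
  chi_5 (2d, j=3)            2             -1                   -1                   2                    -1                   0                          
  chi_6 (2d, j=4)            2             -2*cos(pi/9)         2*cos(2*pi/9)        -1                   2*cos(4*pi/9)        0                          

Spot check: chi_4 (2d, j=2) on {r^2, r^7} = -2*cos(pi/9).

Details: D_9 has order 2*9 = 18 with 6 conjugacy classes, hence 6 irreducibles. Sum of squared dims 1 + 1 + 4 + 4 + 4 + 4 = 18 = |G|. Linear characters come from the abelianisation; the 2-dimensional irreps have character r^k -> 2*cos(2*pi*j*k/9), reflections -> 0.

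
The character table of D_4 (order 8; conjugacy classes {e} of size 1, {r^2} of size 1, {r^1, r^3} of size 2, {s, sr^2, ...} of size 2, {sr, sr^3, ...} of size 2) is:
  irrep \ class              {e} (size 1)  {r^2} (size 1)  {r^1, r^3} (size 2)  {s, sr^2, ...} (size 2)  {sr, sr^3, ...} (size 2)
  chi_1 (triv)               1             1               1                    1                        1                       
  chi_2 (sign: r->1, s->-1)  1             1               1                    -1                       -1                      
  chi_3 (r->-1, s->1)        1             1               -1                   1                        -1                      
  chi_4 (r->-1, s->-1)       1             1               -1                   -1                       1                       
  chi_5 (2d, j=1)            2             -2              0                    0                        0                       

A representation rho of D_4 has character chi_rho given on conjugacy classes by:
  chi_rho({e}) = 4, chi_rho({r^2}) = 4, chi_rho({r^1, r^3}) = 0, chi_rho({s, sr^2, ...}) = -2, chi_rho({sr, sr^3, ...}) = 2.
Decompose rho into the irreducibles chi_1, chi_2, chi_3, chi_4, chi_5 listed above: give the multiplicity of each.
Multiplicities: chi_1: 1, chi_2: 1, chi_3: 0, chi_4: 2, chi_5: 0.

Explanation: Use <chi_rho, chi> = (1/|G|) sum_C |C| * chi_rho(C) * conj(chi(C)) with |G| = 8 for each irreducible chi in the table:
  <chi_rho, chi_1> = (1/8)[1*(4)*conj(1) + 1*(4)*conj(1) + 2*(0)*conj(1) + 2*(-2)*conj(1) + 2*(2)*conj(1)]
      = (1/8)[(4) + (4) + (0) + (-4) + (4)] = 8/8 = 1
  <chi_rho, chi_2> = (1/8)[1*(4)*conj(1) + 1*(4)*conj(1) + 2*(0)*conj(1) + 2*(-2)*conj(-1) + 2*(2)*conj(-1)]
      = (1/8)[(4) + (4) + (0) + (4) + (-4)] = 8/8 = 1
  <chi_rho, chi_3> = (1/8)[1*(4)*conj(1) + 1*(4)*conj(1) + 2*(0)*conj(-1) + 2*(-2)*conj(1) + 2*(2)*conj(-1)]
      = (1/8)[(4) + (4) + (0) + (-4) + (-4)] = 0/8 = 0
  <chi_rho, chi_4> = (1/8)[1*(4)*conj(1) + 1*(4)*conj(1) + 2*(0)*conj(-1) + 2*(-2)*conj(-1) + 2*(2)*conj(1)]
      = (1/8)[(4) + (4) + (0) + (4) + (4)] = 16/8 = 2
  <chi_rho, chi_5> = (1/8)[1*(4)*conj(2) + 1*(4)*conj(-2) + 2*(0)*conj(0) + 2*(-2)*conj(0) + 2*(2)*conj(0)]
      = (1/8)[(8) + (-8) + (0) + (0) + (0)] = 0/8 = 0
Dimension check: dim(rho) = sum (mult * dim) = 1*1 + 1*1 + 0*1 + 2*1 + 0*2 = 4 = chi_rho(e) = 4.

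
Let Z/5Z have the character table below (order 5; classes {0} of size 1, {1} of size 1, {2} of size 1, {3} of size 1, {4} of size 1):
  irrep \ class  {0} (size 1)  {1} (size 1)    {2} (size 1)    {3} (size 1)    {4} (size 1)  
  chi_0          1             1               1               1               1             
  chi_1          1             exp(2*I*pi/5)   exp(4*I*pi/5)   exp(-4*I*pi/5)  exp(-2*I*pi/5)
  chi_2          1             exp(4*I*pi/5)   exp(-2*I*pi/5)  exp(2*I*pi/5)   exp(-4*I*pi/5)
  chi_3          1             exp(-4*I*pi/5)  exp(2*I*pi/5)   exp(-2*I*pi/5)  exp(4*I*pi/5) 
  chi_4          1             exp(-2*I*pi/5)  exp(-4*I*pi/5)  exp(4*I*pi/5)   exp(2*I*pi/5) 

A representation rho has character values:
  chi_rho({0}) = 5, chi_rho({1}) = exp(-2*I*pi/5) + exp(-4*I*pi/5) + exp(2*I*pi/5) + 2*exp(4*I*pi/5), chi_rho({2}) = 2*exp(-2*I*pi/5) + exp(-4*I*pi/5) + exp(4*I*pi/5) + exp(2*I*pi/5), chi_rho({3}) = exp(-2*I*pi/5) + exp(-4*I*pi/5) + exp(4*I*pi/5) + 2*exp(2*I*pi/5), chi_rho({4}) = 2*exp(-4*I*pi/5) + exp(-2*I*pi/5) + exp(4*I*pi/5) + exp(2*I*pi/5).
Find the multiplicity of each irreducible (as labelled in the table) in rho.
Multiplicities: chi_0: 0, chi_1: 1, chi_2: 2, chi_3: 1, chi_4: 1.

Details: Use <chi_rho, chi> = (1/|G|) sum_C |C| * chi_rho(C) * conj(chi(C)) with |G| = 5 for each irreducible chi in the table:
  <chi_rho, chi_0> = (1/5)[1*(5)*conj(1) + 1*(exp(-2*I*pi/5) + exp(-4*I*pi/5) + exp(2*I*pi/5) + 2*exp(4*I*pi/5))*conj(1) + 1*(2*exp(-2*I*pi/5) + exp(-4*I*pi/5) + exp(4*I*pi/5) + exp(2*I*pi/5))*conj(1) + 1*(exp(-2*I*pi/5) + exp(-4*I*pi/5) + exp(4*I*pi/5) + 2*exp(2*I*pi/5))*conj(1) + 1*(2*exp(-4*I*pi/5) + exp(-2*I*pi/5) + exp(4*I*pi/5) + exp(2*I*pi/5))*conj(1)]
      = (1/5)[(5) + (exp(-2*I*pi/5) + exp(-4*I*pi/5) + exp(2*I*pi/5) + 2*exp(4*I*pi/5)) + (2*exp(-2*I*pi/5) + exp(-4*I*pi/5) + exp(4*I*pi/5) + exp(2*I*pi/5)) + (exp(-2*I*pi/5) + exp(-4*I*pi/5) + exp(4*I*pi/5) + 2*exp(2*I*pi/5)) + (2*exp(-4*I*pi/5) + exp(-2*I*pi/5) + exp(4*I*pi/5) + exp(2*I*pi/5))] = 0/5 = 0
  <chi_rho, chi_1> = (1/5)[1*(5)*conj(1) + 1*(exp(-2*I*pi/5) + exp(-4*I*pi/5) + exp(2*I*pi/5) + 2*exp(4*I*pi/5))*conj(exp(2*I*pi/5)) + 1*(2*exp(-2*I*pi/5) + exp(-4*I*pi/5) + exp(4*I*pi/5) + exp(2*I*pi/5))*conj(exp(4*I*pi/5)) + 1*(exp(-2*I*pi/5) + exp(-4*I*pi/5) + exp(4*I*pi/5) + 2*exp(2*I*pi/5))*conj(exp(-4*I*pi/5)) + 1*(2*exp(-4*I*pi/5) + exp(-2*I*pi/5) + exp(4*I*pi/5) + exp(2*I*pi/5))*conj(exp(-2*I*pi/5))]
      = (1/5)[(5) + (1 + exp(-4*I*pi/5) + exp(4*I*pi/5) + 2*exp(2*I*pi/5)) + (1 + exp(-2*I*pi/5) + exp(2*I*pi/5) + 2*exp(4*I*pi/5)) + (1 + 2*exp(-4*I*pi/5) + exp(-2*I*pi/5) + exp(2*I*pi/5)) + (1 + 2*exp(-2*I*pi/5) + exp(-4*I*pi/5) + exp(4*I*pi/5))] = 5/5 = 1
  <chi_rho, chi_2> = (1/5)[1*(5)*conj(1) + 1*(exp(-2*I*pi/5) + exp(-4*I*pi/5) + exp(2*I*pi/5) + 2*exp(4*I*pi/5))*conj(exp(4*I*pi/5)) + 1*(2*exp(-2*I*pi/5) + exp(-4*I*pi/5) + exp(4*I*pi/5) + exp(2*I*pi/5))*conj(exp(-2*I*pi/5)) + 1*(exp(-2*I*pi/5) + exp(-4*I*pi/5) + exp(4*I*pi/5) + 2*exp(2*I*pi/5))*conj(exp(2*I*pi/5)) + 1*(2*exp(-4*I*pi/5) + exp(-2*I*pi/5) + exp(4*I*pi/5) + exp(2*I*pi/5))*conj(exp(-4*I*pi/5))]
      = (1/5)[(5) + (2 + exp(-2*I*pi/5) + exp(4*I*pi/5) + exp(2*I*pi/5)) + (2 + exp(-2*I*pi/5) + exp(-4*I*pi/5) + exp(4*I*pi/5)) + (2 + exp(-4*I*pi/5) + exp(4*I*pi/5) + exp(2*I*pi/5)) + (2 + exp(-2*I*pi/5) + exp(-4*I*pi/5) + exp(2*I*pi/5))] = 10/5 = 2
  <chi_rho, chi_3> = (1/5)[1*(5)*conj(1) + 1*(exp(-2*I*pi/5) + exp(-4*I*pi/5) + exp(2*I*pi/5) + 2*exp(4*I*pi/5))*conj(exp(-4*I*pi/5)) + 1*(2*exp(-2*I*pi/5) + exp(-4*I*pi/5) + exp(4*I*pi/5) + exp(2*I*pi/5))*conj(exp(2*I*pi/5)) + 1*(exp(-2*I*pi/5) + exp(-4*I*pi/5) + exp(4*I*pi/5) + 2*exp(2*I*pi/5))*conj(exp(-2*I*pi/5)) + 1*(2*exp(-4*I*pi/5) + exp(-2*I*pi/5) + exp(4*I*pi/5) + exp(2*I*pi/5))*conj(exp(4*I*pi/5))]
      = (1/5)[(5) + (1 + 2*exp(-2*I*pi/5) + exp(-4*I*pi/5) + exp(2*I*pi/5)) + (1 + 2*exp(-4*I*pi/5) + exp(4*I*pi/5) + exp(2*I*pi/5)) + (1 + exp(-2*I*pi/5) + exp(-4*I*pi/5) + 2*exp(4*I*pi/5)) + (1 + exp(-2*I*pi/5) + exp(4*I*pi/5) + 2*exp(2*I*pi/5))] = 5/5 = 1
  <chi_rho, chi_4> = (1/5)[1*(5)*conj(1) + 1*(exp(-2*I*pi/5) + exp(-4*I*pi/5) + exp(2*I*pi/5) + 2*exp(4*I*pi/5))*conj(exp(-2*I*pi/5)) + 1*(2*exp(-2*I*pi/5) + exp(-4*I*pi/5) + exp(4*I*pi/5) + exp(2*I*pi/5))*conj(exp(-4*I*pi/5)) + 1*(exp(-2*I*pi/5) + exp(-4*I*pi/5) + exp(4*I*pi/5) + 2*exp(2*I*pi/5))*conj(exp(4*I*pi/5)) + 1*(2*exp(-4*I*pi/5) + exp(-2*I*pi/5) + exp(4*I*pi/5) + exp(2*I*pi/5))*conj(exp(2*I*pi/5))]
      = (1/5)[(5) + (1 + 2*exp(-4*I*pi/5) + exp(-2*I*pi/5) + exp(4*I*pi/5)) + (1 + exp(-2*I*pi/5) + exp(-4*I*pi/5) + 2*exp(2*I*pi/5)) + (1 + 2*exp(-2*I*pi/5) + exp(4*I*pi/5) + exp(2*I*pi/5)) + (1 + exp(-4*I*pi/5) + exp(2*I*pi/5) + 2*exp(4*I*pi/5))] = 5/5 = 1
(Exp terms are combined using exp(i*s)*conj(exp(i*t)) = exp(i*(s-t)), and sums of them are collapsed using the identity that for every m > 1 the m distinct m-th roots of unity sum to 0, e.g. 1 + exp(2*I*pi/3) + exp(-2*I*pi/3) = 0.)
Dimension check: dim(rho) = sum (mult * dim) = 0*1 + 1*1 + 2*1 + 1*1 + 1*1 = 5 = chi_rho(e) = 5.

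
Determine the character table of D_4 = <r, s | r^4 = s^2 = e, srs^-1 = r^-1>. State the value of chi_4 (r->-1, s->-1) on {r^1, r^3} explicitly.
Conjugacy classes: {e} of size 1, {r^2} of size 1, {r^1, r^3} of size 2, {s, sr^2, ...} of size 2, {sr, sr^3, ...} of size 2.
Character table:
  irrep \ class              {e} (size 1)  {r^2} (size 1)  {r^1, r^3} (size 2)  {s, sr^2, ...} (size 2)  {sr, sr^3, ...} (size 2)
  chi_1 (triv)               1             1               1                    1                        1                       
  chi_2 (sign: r->1, s->-1)  1             1               1                    -1                       -1                      
  chi_3 (r->-1, s->1)        1             1               -1                   1                        -1                      
  chi_4 (r->-1, s->-1)       1             1               -1                   -1                       1                       
  chi_5 (2d, j=1)            2             -2              0                    0                        0                       

Spot check: chi_4 (r->-1, s->-1) on {r^1, r^3} = -1.

Explanation: D_4 has order 2*4 = 8 with 5 conjugacy classes, hence 5 irreducibles. Sum of squared dims 1 + 1 + 1 + 1 + 4 = 8 = |G|. Linear characters come from the abelianisation; the 2-dimensional irreps have character r^k -> 2*cos(2*pi*j*k/4), reflections -> 0.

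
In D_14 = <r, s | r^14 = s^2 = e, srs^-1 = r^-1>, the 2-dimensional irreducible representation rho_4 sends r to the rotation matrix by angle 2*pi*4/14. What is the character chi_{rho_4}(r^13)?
chi_{rho_4}(r^13) = 2*cos(2*pi*4*13/14) = -2*cos(3*pi/7)

Solution. rho_4(r^13) is rotation by angle 2*pi*4*13/14, whose trace is 2*cos(2*pi*4*13/14) = -2*cos(3*pi/7).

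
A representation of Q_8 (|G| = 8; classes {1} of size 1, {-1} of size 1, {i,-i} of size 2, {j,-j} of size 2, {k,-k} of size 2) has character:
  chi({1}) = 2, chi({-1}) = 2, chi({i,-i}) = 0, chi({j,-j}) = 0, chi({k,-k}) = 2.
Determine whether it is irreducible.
Not irreducible (reducible): <chi, chi> = 2 > 1.

Justification: <chi, chi> = (1/|G|) sum_C |C| * |chi(C)|^2 = (1/8)[1*|2|^2 + 1*|2|^2 + 2*|0|^2 + 2*|0|^2 + 2*|2|^2]
  = (1/8)[(4) + (4) + (0) + (0) + (8)] = 16/8 = 2.
A character is irreducible iff <chi, chi> = 1, so this representation is reducible.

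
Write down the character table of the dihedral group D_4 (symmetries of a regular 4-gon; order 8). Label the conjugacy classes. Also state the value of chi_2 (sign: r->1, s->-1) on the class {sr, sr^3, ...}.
Conjugacy classes: {e} of size 1, {r^2} of size 1, {r^1, r^3} of size 2, {s, sr^2, ...} of size 2, {sr, sr^3, ...} of size 2.
Character table:
  irrep \ class              {e} (size 1)  {r^2} (size 1)  {r^1, r^3} (size 2)  {s, sr^2, ...} (size 2)  {sr, sr^3, ...} (size 2)
  chi_1 (triv)               1             1               1                    1                        1                       
  chi_2 (sign: r->1, s->-1)  1             1               1                    -1                       -1                      
  chi_3 (r->-1, s->1)        1             1               -1                   1                        -1                      
  chi_4 (r->-1, s->-1)       1             1               -1                   -1                       1                       
  chi_5 (2d, j=1)            2             -2              0                    0                        0                       

Spot check: chi_2 (sign: r->1, s->-1) on {sr, sr^3, ...} = -1.

Details: D_4 has order 2*4 = 8 with 5 conjugacy classes, hence 5 irreducibles. Sum of squared dims 1 + 1 + 1 + 1 + 4 = 8 = |G|. Linear characters come from the abelianisation; the 2-dimensional irreps have character r^k -> 2*cos(2*pi*j*k/4), reflections -> 0.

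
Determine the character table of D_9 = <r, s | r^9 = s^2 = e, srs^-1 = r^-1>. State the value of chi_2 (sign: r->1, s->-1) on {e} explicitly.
Conjugacy classes: {e} of size 1, {r^1, r^8} of size 2, {r^2, r^7} of size 2, {r^3, r^6} of size 2, {r^4, r^5} of size 2, {s, sr, ..., sr^8} of size 9.
Character table:
  irrep \ class              {e} (size 1)  {r^1, r^8} (size 2)  {r^2, r^7} (size 2)  {r^3, r^6} (size 2)  {r^4, r^5} (size 2)  {s, sr, ..., sr^8} (size 9)
  chi_1 (triv)               1             1                    1                    1                    1                    1                          
  chi_2 (sign: r->1, s->-1)  1             1                    1                    1                    1                    -1                         
  chi_3 (2d, j=1)            2             2*cos(2*pi/9)        2*cos(4*pi/9)        -1                   -2*cos(pi/9)         0                          
  chi_4 (2d, j=2)            2             2*cos(4*pi/9)        -2*cos(pi/9)         -1                   2*cos(2*pi/9)        0                          
  chi_5 (2d, j=3)            2             -1                   -1                   2                    -1                   0                          
  chi_6 (2d, j=4)            2             -2*cos(pi/9)         2*cos(2*pi/9)        -1                   2*cos(4*pi/9)        0                          

Spot check: chi_2 (sign: r->1, s->-1) on {e} = 1.

D_9 has order 2*9 = 18 with 6 conjugacy classes, hence 6 irreducibles. Sum of squared dims 1 + 1 + 4 + 4 + 4 + 4 = 18 = |G|. Linear characters come from the abelianisation; the 2-dimensional irreps have character r^k -> 2*cos(2*pi*j*k/9), reflections -> 0.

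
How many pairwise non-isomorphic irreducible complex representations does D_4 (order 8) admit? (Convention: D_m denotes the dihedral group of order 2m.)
5

Derivation: The number of irreducible complex representations of a finite group equals its number of conjugacy classes. D_4 has 5 conjugacy classes (n/2 + 3 for n even), so D_4 (order 8) has exactly 5 irreducible complex representations.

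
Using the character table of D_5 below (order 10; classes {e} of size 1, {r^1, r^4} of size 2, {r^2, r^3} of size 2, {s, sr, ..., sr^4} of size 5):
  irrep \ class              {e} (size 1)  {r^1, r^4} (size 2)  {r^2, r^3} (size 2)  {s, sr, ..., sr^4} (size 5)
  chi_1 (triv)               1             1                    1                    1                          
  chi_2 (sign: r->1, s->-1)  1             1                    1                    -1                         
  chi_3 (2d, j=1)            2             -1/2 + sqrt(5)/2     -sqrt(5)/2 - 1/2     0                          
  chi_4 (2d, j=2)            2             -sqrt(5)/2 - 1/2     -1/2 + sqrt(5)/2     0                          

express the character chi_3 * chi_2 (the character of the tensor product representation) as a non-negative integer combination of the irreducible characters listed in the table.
chi_3 tensor chi_2 = chi_3 (all other irreducibles have multiplicity 0).

Argument: The character of a tensor product is the pointwise product (chi_3 * chi_2)(C) = chi_3(C) * chi_2(C):
  {e}: (2)*(1), {r^1, r^4}: (-1/2 + sqrt(5)/2)*(1), {r^2, r^3}: (-sqrt(5)/2 - 1/2)*(1), {s, sr, ..., sr^4}: (0)*(-1)
so (chi_3 * chi_2) takes values
  {e} -> 2, {r^1, r^4} -> -1/2 + sqrt(5)/2, {r^2, r^3} -> -sqrt(5)/2 - 1/2, {s, sr, ..., sr^4} -> 0.
Now take the inner product of this character with each irreducible chi from the table, <chi_3*chi_2, chi> = (1/10) sum_C |C| (chi_3*chi_2)(C) conj(chi(C)):
  <chi_3*chi_2, chi_1> = (1/10)[1*(2)*conj(1) + 2*(-1/2 + sqrt(5)/2)*conj(1) + 2*(-sqrt(5)/2 - 1/2)*conj(1) + 5*(0)*conj(1)]
      = (1/10)[(2) + (-1 + sqrt(5)) + (-sqrt(5) - 1) + (0)] = 0/10 = 0
  <chi_3*chi_2, chi_2> = (1/10)[1*(2)*conj(1) + 2*(-1/2 + sqrt(5)/2)*conj(1) + 2*(-sqrt(5)/2 - 1/2)*conj(1) + 5*(0)*conj(-1)]
      = (1/10)[(2) + (-1 + sqrt(5)) + (-sqrt(5) - 1) + (0)] = 0/10 = 0
  <chi_3*chi_2, chi_3> = (1/10)[1*(2)*conj(2) + 2*(-1/2 + sqrt(5)/2)*conj(-1/2 + sqrt(5)/2) + 2*(-sqrt(5)/2 - 1/2)*conj(-sqrt(5)/2 - 1/2) + 5*(0)*conj(0)]
      = (1/10)[(4) + (3 - sqrt(5)) + (sqrt(5) + 3) + (0)] = 10/10 = 1
  <chi_3*chi_2, chi_4> = (1/10)[1*(2)*conj(2) + 2*(-1/2 + sqrt(5)/2)*conj(-sqrt(5)/2 - 1/2) + 2*(-sqrt(5)/2 - 1/2)*conj(-1/2 + sqrt(5)/2) + 5*(0)*conj(0)]
      = (1/10)[(4) + (-2) + (-2) + (0)] = 0/10 = 0
Hence the multiplicities are chi_3: 1. Dimension check: dim(chi_3)*dim(chi_2) = 2*1 = 2 and sum (mult * dim) = 1*2 = 2.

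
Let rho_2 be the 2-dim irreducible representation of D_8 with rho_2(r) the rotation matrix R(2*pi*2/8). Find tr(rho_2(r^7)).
chi_{rho_2}(r^7) = 2*cos(2*pi*2*7/8) = 0

Why: rho_2(r^7) is rotation by angle 2*pi*2*7/8, whose trace is 2*cos(2*pi*2*7/8) = 0.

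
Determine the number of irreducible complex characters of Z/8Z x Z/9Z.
72

Justification: The number of irreducible complex representations of a finite group equals its number of conjugacy classes. Z/8Z x Z/9Z is abelian of order 72, so every element is its own conjugacy class: 72 classes, so Z/8Z x Z/9Z (order 72) has exactly 72 irreducible complex representations.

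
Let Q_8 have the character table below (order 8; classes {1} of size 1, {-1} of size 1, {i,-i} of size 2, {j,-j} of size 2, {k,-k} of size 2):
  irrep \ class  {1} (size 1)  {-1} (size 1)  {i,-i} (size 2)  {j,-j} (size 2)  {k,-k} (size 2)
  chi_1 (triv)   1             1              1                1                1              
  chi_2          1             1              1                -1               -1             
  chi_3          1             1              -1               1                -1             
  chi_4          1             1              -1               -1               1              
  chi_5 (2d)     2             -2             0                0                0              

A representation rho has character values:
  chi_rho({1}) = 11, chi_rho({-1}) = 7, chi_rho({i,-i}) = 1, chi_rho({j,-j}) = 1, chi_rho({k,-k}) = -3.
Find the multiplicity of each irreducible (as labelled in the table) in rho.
Multiplicities: chi_1: 2, chi_2: 3, chi_3: 3, chi_4: 1, chi_5: 1.

Why: Use <chi_rho, chi> = (1/|G|) sum_C |C| * chi_rho(C) * conj(chi(C)) with |G| = 8 for each irreducible chi in the table:
  <chi_rho, chi_1> = (1/8)[1*(11)*conj(1) + 1*(7)*conj(1) + 2*(1)*conj(1) + 2*(1)*conj(1) + 2*(-3)*conj(1)]
      = (1/8)[(11) + (7) + (2) + (2) + (-6)] = 16/8 = 2
  <chi_rho, chi_2> = (1/8)[1*(11)*conj(1) + 1*(7)*conj(1) + 2*(1)*conj(1) + 2*(1)*conj(-1) + 2*(-3)*conj(-1)]
      = (1/8)[(11) + (7) + (2) + (-2) + (6)] = 24/8 = 3
  <chi_rho, chi_3> = (1/8)[1*(11)*conj(1) + 1*(7)*conj(1) + 2*(1)*conj(-1) + 2*(1)*conj(1) + 2*(-3)*conj(-1)]
      = (1/8)[(11) + (7) + (-2) + (2) + (6)] = 24/8 = 3
  <chi_rho, chi_4> = (1/8)[1*(11)*conj(1) + 1*(7)*conj(1) + 2*(1)*conj(-1) + 2*(1)*conj(-1) + 2*(-3)*conj(1)]
      = (1/8)[(11) + (7) + (-2) + (-2) + (-6)] = 8/8 = 1
  <chi_rho, chi_5> = (1/8)[1*(11)*conj(2) + 1*(7)*conj(-2) + 2*(1)*conj(0) + 2*(1)*conj(0) + 2*(-3)*conj(0)]
      = (1/8)[(22) + (-14) + (0) + (0) + (0)] = 8/8 = 1
Dimension check: dim(rho) = sum (mult * dim) = 2*1 + 3*1 + 3*1 + 1*1 + 1*2 = 11 = chi_rho(e) = 11.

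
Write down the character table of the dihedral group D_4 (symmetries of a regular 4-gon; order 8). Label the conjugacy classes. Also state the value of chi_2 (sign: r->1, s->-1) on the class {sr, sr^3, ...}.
Conjugacy classes: {e} of size 1, {r^2} of size 1, {r^1, r^3} of size 2, {s, sr^2, ...} of size 2, {sr, sr^3, ...} of size 2.
Character table:
  irrep \ class              {e} (size 1)  {r^2} (size 1)  {r^1, r^3} (size 2)  {s, sr^2, ...} (size 2)  {sr, sr^3, ...} (size 2)
  chi_1 (triv)               1             1               1                    1                        1                       
  chi_2 (sign: r->1, s->-1)  1             1               1                    -1                       -1                      
  chi_3 (r->-1, s->1)        1             1               -1                   1                        -1                      
  chi_4 (r->-1, s->-1)       1             1               -1                   -1                       1                       
  chi_5 (2d, j=1)            2             -2              0                    0                        0                       

Spot check: chi_2 (sign: r->1, s->-1) on {sr, sr^3, ...} = -1.

Why: D_4 has order 2*4 = 8 with 5 conjugacy classes, hence 5 irreducibles. Sum of squared dims 1 + 1 + 1 + 1 + 4 = 8 = |G|. Linear characters come from the abelianisation; the 2-dimensional irreps have character r^k -> 2*cos(2*pi*j*k/4), reflections -> 0.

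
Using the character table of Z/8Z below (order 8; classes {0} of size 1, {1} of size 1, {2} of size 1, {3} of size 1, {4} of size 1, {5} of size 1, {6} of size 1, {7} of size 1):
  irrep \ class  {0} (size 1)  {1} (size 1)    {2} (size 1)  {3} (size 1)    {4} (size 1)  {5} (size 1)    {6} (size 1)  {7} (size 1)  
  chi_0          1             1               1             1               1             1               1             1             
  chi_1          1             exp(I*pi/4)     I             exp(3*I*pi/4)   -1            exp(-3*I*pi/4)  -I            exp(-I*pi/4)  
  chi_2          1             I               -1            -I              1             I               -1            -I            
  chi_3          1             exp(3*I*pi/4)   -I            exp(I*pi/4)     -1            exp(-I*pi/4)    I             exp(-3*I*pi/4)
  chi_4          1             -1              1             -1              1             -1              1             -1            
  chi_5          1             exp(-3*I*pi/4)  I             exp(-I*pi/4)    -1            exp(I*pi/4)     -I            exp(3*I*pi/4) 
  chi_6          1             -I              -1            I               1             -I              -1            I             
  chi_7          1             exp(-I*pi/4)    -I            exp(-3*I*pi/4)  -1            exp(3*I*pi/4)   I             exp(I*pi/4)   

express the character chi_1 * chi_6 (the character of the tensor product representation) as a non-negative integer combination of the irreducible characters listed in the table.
chi_1 tensor chi_6 = chi_7 (all other irreducibles have multiplicity 0).

Solution. The character of a tensor product is the pointwise product (chi_1 * chi_6)(C) = chi_1(C) * chi_6(C):
  {0}: (1)*(1), {1}: (exp(I*pi/4))*(-I), {2}: (I)*(-1), {3}: (exp(3*I*pi/4))*(I), {4}: (-1)*(1), {5}: (exp(-3*I*pi/4))*(-I), {6}: (-I)*(-1), {7}: (exp(-I*pi/4))*(I)
so (chi_1 * chi_6) takes values
  {0} -> 1, {1} -> -exp(3*I*pi/4), {2} -> -I, {3} -> exp(-3*I*pi/4), {4} -> -1, {5} -> -exp(-I*pi/4), {6} -> I, {7} -> exp(I*pi/4).
Now take the inner product of this character with each irreducible chi from the table, <chi_1*chi_6, chi> = (1/8) sum_C |C| (chi_1*chi_6)(C) conj(chi(C)):
  <chi_1*chi_6, chi_0> = (1/8)[1*(1)*conj(1) + 1*(-exp(3*I*pi/4))*conj(1) + 1*(-I)*conj(1) + 1*(exp(-3*I*pi/4))*conj(1) + 1*(-1)*conj(1) + 1*(-exp(-I*pi/4))*conj(1) + 1*(I)*conj(1) + 1*(exp(I*pi/4))*conj(1)]
      = (1/8)[(1) + (-exp(3*I*pi/4)) + (-I) + (exp(-3*I*pi/4)) + (-1) + (-exp(-I*pi/4)) + (I) + (exp(I*pi/4))] = 0/8 = 0
  <chi_1*chi_6, chi_1> = (1/8)[1*(1)*conj(1) + 1*(-exp(3*I*pi/4))*conj(exp(I*pi/4)) + 1*(-I)*conj(I) + 1*(exp(-3*I*pi/4))*conj(exp(3*I*pi/4)) + 1*(-1)*conj(-1) + 1*(-exp(-I*pi/4))*conj(exp(-3*I*pi/4)) + 1*(I)*conj(-I) + 1*(exp(I*pi/4))*conj(exp(-I*pi/4))]
      = (1/8)[(1) + (-I) + (-1) + (I) + (1) + (-I) + (-1) + (I)] = 0/8 = 0
  <chi_1*chi_6, chi_2> = (1/8)[1*(1)*conj(1) + 1*(-exp(3*I*pi/4))*conj(I) + 1*(-I)*conj(-1) + 1*(exp(-3*I*pi/4))*conj(-I) + 1*(-1)*conj(1) + 1*(-exp(-I*pi/4))*conj(I) + 1*(I)*conj(-1) + 1*(exp(I*pi/4))*conj(-I)]
      = (1/8)[(1) + (exp(-3*I*pi/4)) + (I) + (exp(-I*pi/4)) + (-1) + (exp(I*pi/4)) + (-I) + (exp(3*I*pi/4))] = 0/8 = 0
  <chi_1*chi_6, chi_3> = (1/8)[1*(1)*conj(1) + 1*(-exp(3*I*pi/4))*conj(exp(3*I*pi/4)) + 1*(-I)*conj(-I) + 1*(exp(-3*I*pi/4))*conj(exp(I*pi/4)) + 1*(-1)*conj(-1) + 1*(-exp(-I*pi/4))*conj(exp(-I*pi/4)) + 1*(I)*conj(I) + 1*(exp(I*pi/4))*conj(exp(-3*I*pi/4))]
      = (1/8)[(1) + (-1) + (1) + (-1) + (1) + (-1) + (1) + (-1)] = 0/8 = 0
  <chi_1*chi_6, chi_4> = (1/8)[1*(1)*conj(1) + 1*(-exp(3*I*pi/4))*conj(-1) + 1*(-I)*conj(1) + 1*(exp(-3*I*pi/4))*conj(-1) + 1*(-1)*conj(1) + 1*(-exp(-I*pi/4))*conj(-1) + 1*(I)*conj(1) + 1*(exp(I*pi/4))*conj(-1)]
      = (1/8)[(1) + (exp(3*I*pi/4)) + (-I) + (-exp(-3*I*pi/4)) + (-1) + (exp(-I*pi/4)) + (I) + (-exp(I*pi/4))] = 0/8 = 0
  <chi_1*chi_6, chi_5> = (1/8)[1*(1)*conj(1) + 1*(-exp(3*I*pi/4))*conj(exp(-3*I*pi/4)) + 1*(-I)*conj(I) + 1*(exp(-3*I*pi/4))*conj(exp(-I*pi/4)) + 1*(-1)*conj(-1) + 1*(-exp(-I*pi/4))*conj(exp(I*pi/4)) + 1*(I)*conj(-I) + 1*(exp(I*pi/4))*conj(exp(3*I*pi/4))]
      = (1/8)[(1) + (I) + (-1) + (-I) + (1) + (I) + (-1) + (-I)] = 0/8 = 0
  <chi_1*chi_6, chi_6> = (1/8)[1*(1)*conj(1) + 1*(-exp(3*I*pi/4))*conj(-I) + 1*(-I)*conj(-1) + 1*(exp(-3*I*pi/4))*conj(I) + 1*(-1)*conj(1) + 1*(-exp(-I*pi/4))*conj(-I) + 1*(I)*conj(-1) + 1*(exp(I*pi/4))*conj(I)]
      = (1/8)[(1) + (-exp(-3*I*pi/4)) + (I) + (-exp(-I*pi/4)) + (-1) + (-exp(I*pi/4)) + (-I) + (-exp(3*I*pi/4))] = 0/8 = 0
  <chi_1*chi_6, chi_7> = (1/8)[1*(1)*conj(1) + 1*(-exp(3*I*pi/4))*conj(exp(-I*pi/4)) + 1*(-I)*conj(-I) + 1*(exp(-3*I*pi/4))*conj(exp(-3*I*pi/4)) + 1*(-1)*conj(-1) + 1*(-exp(-I*pi/4))*conj(exp(3*I*pi/4)) + 1*(I)*conj(I) + 1*(exp(I*pi/4))*conj(exp(I*pi/4))]
      = (1/8)[(1) + (1) + (1) + (1) + (1) + (1) + (1) + (1)] = 8/8 = 1
(Exp terms are combined using exp(i*s)*conj(exp(i*t)) = exp(i*(s-t)), and sums of them are collapsed using the identity that for every m > 1 the m distinct m-th roots of unity sum to 0, e.g. 1 + exp(2*I*pi/3) + exp(-2*I*pi/3) = 0.)
Hence the multiplicities are chi_7: 1. Dimension check: dim(chi_1)*dim(chi_6) = 1*1 = 1 and sum (mult * dim) = 1*1 = 1.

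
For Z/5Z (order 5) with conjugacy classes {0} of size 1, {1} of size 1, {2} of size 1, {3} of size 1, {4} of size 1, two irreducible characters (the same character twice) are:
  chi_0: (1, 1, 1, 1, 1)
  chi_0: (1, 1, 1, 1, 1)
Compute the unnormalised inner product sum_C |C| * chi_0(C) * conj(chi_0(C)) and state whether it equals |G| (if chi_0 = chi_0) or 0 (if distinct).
Sum = 5 = |G| = 5; so <chi_0, chi_0> = 1 (norm-1 confirms irreducibility).

Justification: Compute term by term over conjugacy classes (|C| * chi_0(C) * conj(chi_0(C))):
  1*(1)*conj(1) + 1*(1)*conj(1) + 1*(1)*conj(1) + 1*(1)*conj(1) + 1*(1)*conj(1)
  = (1) + (1) + (1) + (1) + (1)
  = 5.
(Exp terms are combined using exp(i*s)*conj(exp(i*t)) = exp(i*(s-t)), and sums of them are collapsed using the identity that for every m > 1 the m distinct m-th roots of unity sum to 0, e.g. 1 + exp(2*I*pi/3) + exp(-2*I*pi/3) = 0.)
Dividing by |G| = 5 gives 5/5 = 1, matching the row-orthogonality relation <chi_0, chi_0> = [chi_0 = chi_0].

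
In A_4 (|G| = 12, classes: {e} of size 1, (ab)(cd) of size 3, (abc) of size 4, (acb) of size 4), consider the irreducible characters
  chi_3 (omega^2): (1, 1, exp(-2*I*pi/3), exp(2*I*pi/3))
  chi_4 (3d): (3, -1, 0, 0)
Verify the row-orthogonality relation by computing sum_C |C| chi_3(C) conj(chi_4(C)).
Sum = 0; so <chi_3, chi_4> = 0 (distinct irreducibles are orthogonal).

Why: Compute term by term over conjugacy classes (|C| * chi_3(C) * conj(chi_4(C))):
  1*(1)*conj(3) + 3*(1)*conj(-1) + 4*(exp(-2*I*pi/3))*conj(0) + 4*(exp(2*I*pi/3))*conj(0)
  = (3) + (-3) + (0) + (0)
  = 0.
(Exp terms are combined using exp(i*s)*conj(exp(i*t)) = exp(i*(s-t)), and sums of them are collapsed using the identity that for every m > 1 the m distinct m-th roots of unity sum to 0, e.g. 1 + exp(2*I*pi/3) + exp(-2*I*pi/3) = 0.)
Dividing by |G| = 12 gives 0/12 = 0, matching the row-orthogonality relation <chi_3, chi_4> = [chi_3 = chi_4].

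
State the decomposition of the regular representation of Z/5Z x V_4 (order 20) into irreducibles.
Each irreducible V_i of dimension d_i appears with multiplicity d_i, i.e. rho_reg = (direct sum over all irreducibles V_i) d_i V_i. The irreducible dimensions for Z/5Z x V_4 are 1, 1, 1, 1, 1, 1, 1, 1, 1, 1, 1, 1, 1, 1, 1, 1, 1, 1, 1, 1: 20 irreducibles of dimension 1, each with multiplicity 1. Total dimension 20*1*1 = 20 = |G|.

Argument: General theorem: in the regular representation of a finite group G, each irreducible appears with multiplicity equal to its dimension. Check: dim(rho_reg) = sum d_i^2 = 1 + 1 + 1 + 1 + 1 + 1 + 1 + 1 + 1 + 1 + 1 + 1 + 1 + 1 + 1 + 1 + 1 + 1 + 1 + 1 = 20 = |G|.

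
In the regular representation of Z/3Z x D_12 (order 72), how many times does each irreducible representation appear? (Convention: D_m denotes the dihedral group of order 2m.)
Each irreducible V_i of dimension d_i appears with multiplicity d_i, i.e. rho_reg = (direct sum over all irreducibles V_i) d_i V_i. The irreducible dimensions for Z/3Z x D_12 are 1, 1, 1, 1, 1, 1, 1, 1, 1, 1, 1, 1, 2, 2, 2, 2, 2, 2, 2, 2, 2, 2, 2, 2, 2, 2, 2: 12 irreducibles of dimension 1, each with multiplicity 1; 15 irreducibles of dimension 2, each with multiplicity 2. Total dimension 12*1*1 + 15*2*2 = 72 = |G|.

Explanation: General theorem: in the regular representation of a finite group G, each irreducible appears with multiplicity equal to its dimension. Check: dim(rho_reg) = sum d_i^2 = 1 + 1 + 1 + 1 + 1 + 1 + 1 + 1 + 1 + 1 + 1 + 1 + 4 + 4 + 4 + 4 + 4 + 4 + 4 + 4 + 4 + 4 + 4 + 4 + 4 + 4 + 4 = 72 = |G|.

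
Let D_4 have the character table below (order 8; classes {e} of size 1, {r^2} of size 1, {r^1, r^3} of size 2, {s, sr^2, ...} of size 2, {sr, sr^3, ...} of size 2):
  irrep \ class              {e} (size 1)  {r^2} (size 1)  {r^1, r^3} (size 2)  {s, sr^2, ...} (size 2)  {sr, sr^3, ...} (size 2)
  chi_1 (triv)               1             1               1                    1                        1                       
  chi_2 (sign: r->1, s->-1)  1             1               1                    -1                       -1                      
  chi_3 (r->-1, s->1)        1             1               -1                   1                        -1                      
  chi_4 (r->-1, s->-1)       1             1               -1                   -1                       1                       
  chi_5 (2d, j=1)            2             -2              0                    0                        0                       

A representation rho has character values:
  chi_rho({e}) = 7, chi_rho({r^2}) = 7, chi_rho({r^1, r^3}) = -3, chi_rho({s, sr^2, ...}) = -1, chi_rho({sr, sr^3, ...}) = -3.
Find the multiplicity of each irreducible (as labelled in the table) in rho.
Multiplicities: chi_1: 0, chi_2: 2, chi_3: 3, chi_4: 2, chi_5: 0.

Solution. Use <chi_rho, chi> = (1/|G|) sum_C |C| * chi_rho(C) * conj(chi(C)) with |G| = 8 for each irreducible chi in the table:
  <chi_rho, chi_1> = (1/8)[1*(7)*conj(1) + 1*(7)*conj(1) + 2*(-3)*conj(1) + 2*(-1)*conj(1) + 2*(-3)*conj(1)]
      = (1/8)[(7) + (7) + (-6) + (-2) + (-6)] = 0/8 = 0
  <chi_rho, chi_2> = (1/8)[1*(7)*conj(1) + 1*(7)*conj(1) + 2*(-3)*conj(1) + 2*(-1)*conj(-1) + 2*(-3)*conj(-1)]
      = (1/8)[(7) + (7) + (-6) + (2) + (6)] = 16/8 = 2
  <chi_rho, chi_3> = (1/8)[1*(7)*conj(1) + 1*(7)*conj(1) + 2*(-3)*conj(-1) + 2*(-1)*conj(1) + 2*(-3)*conj(-1)]
      = (1/8)[(7) + (7) + (6) + (-2) + (6)] = 24/8 = 3
  <chi_rho, chi_4> = (1/8)[1*(7)*conj(1) + 1*(7)*conj(1) + 2*(-3)*conj(-1) + 2*(-1)*conj(-1) + 2*(-3)*conj(1)]
      = (1/8)[(7) + (7) + (6) + (2) + (-6)] = 16/8 = 2
  <chi_rho, chi_5> = (1/8)[1*(7)*conj(2) + 1*(7)*conj(-2) + 2*(-3)*conj(0) + 2*(-1)*conj(0) + 2*(-3)*conj(0)]
      = (1/8)[(14) + (-14) + (0) + (0) + (0)] = 0/8 = 0
Dimension check: dim(rho) = sum (mult * dim) = 0*1 + 2*1 + 3*1 + 2*1 + 0*2 = 7 = chi_rho(e) = 7.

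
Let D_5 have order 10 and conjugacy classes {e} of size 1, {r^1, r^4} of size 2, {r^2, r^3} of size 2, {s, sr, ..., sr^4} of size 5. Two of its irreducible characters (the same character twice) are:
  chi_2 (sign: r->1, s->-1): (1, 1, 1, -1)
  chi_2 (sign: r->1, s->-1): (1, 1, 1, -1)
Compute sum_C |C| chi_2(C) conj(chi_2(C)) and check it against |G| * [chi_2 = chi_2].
Sum = 10 = |G| = 10; so <chi_2, chi_2> = 1 (norm-1 confirms irreducibility).

Justification: Compute term by term over conjugacy classes (|C| * chi_2(C) * conj(chi_2(C))):
  1*(1)*conj(1) + 2*(1)*conj(1) + 2*(1)*conj(1) + 5*(-1)*conj(-1)
  = (1) + (2) + (2) + (5)
  = 10.
Dividing by |G| = 10 gives 10/10 = 1, matching the row-orthogonality relation <chi_2, chi_2> = [chi_2 = chi_2].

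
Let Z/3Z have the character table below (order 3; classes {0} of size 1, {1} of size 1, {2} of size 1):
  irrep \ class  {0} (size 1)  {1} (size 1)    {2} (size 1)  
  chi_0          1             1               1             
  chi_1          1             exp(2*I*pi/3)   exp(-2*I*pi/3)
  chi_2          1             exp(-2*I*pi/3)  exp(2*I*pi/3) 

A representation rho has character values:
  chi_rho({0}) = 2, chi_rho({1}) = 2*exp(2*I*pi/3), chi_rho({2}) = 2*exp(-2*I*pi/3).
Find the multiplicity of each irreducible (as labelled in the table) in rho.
Multiplicities: chi_0: 0, chi_1: 2, chi_2: 0.

Why: Use <chi_rho, chi> = (1/|G|) sum_C |C| * chi_rho(C) * conj(chi(C)) with |G| = 3 for each irreducible chi in the table:
  <chi_rho, chi_0> = (1/3)[1*(2)*conj(1) + 1*(2*exp(2*I*pi/3))*conj(1) + 1*(2*exp(-2*I*pi/3))*conj(1)]
      = (1/3)[(2) + (2*exp(2*I*pi/3)) + (2*exp(-2*I*pi/3))] = 0/3 = 0
  <chi_rho, chi_1> = (1/3)[1*(2)*conj(1) + 1*(2*exp(2*I*pi/3))*conj(exp(2*I*pi/3)) + 1*(2*exp(-2*I*pi/3))*conj(exp(-2*I*pi/3))]
      = (1/3)[(2) + (2) + (2)] = 6/3 = 2
  <chi_rho, chi_2> = (1/3)[1*(2)*conj(1) + 1*(2*exp(2*I*pi/3))*conj(exp(-2*I*pi/3)) + 1*(2*exp(-2*I*pi/3))*conj(exp(2*I*pi/3))]
      = (1/3)[(2) + (2*exp(-2*I*pi/3)) + (2*exp(2*I*pi/3))] = 0/3 = 0
(Exp terms are combined using exp(i*s)*conj(exp(i*t)) = exp(i*(s-t)), and sums of them are collapsed using the identity that for every m > 1 the m distinct m-th roots of unity sum to 0, e.g. 1 + exp(2*I*pi/3) + exp(-2*I*pi/3) = 0.)
Dimension check: dim(rho) = sum (mult * dim) = 0*1 + 2*1 + 0*1 = 2 = chi_rho(e) = 2.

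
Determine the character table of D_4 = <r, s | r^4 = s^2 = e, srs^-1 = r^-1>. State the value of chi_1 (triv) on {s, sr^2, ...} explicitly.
Conjugacy classes: {e} of size 1, {r^2} of size 1, {r^1, r^3} of size 2, {s, sr^2, ...} of size 2, {sr, sr^3, ...} of size 2.
Character table:
  irrep \ class              {e} (size 1)  {r^2} (size 1)  {r^1, r^3} (size 2)  {s, sr^2, ...} (size 2)  {sr, sr^3, ...} (size 2)
  chi_1 (triv)               1             1               1                    1                        1                       
  chi_2 (sign: r->1, s->-1)  1             1               1                    -1                       -1                      
  chi_3 (r->-1, s->1)        1             1               -1                   1                        -1                      
  chi_4 (r->-1, s->-1)       1             1               -1                   -1                       1                       
  chi_5 (2d, j=1)            2             -2              0                    0                        0                       

Spot check: chi_1 (triv) on {s, sr^2, ...} = 1.

Details: D_4 has order 2*4 = 8 with 5 conjugacy classes, hence 5 irreducibles. Sum of squared dims 1 + 1 + 1 + 1 + 4 = 8 = |G|. Linear characters come from the abelianisation; the 2-dimensional irreps have character r^k -> 2*cos(2*pi*j*k/4), reflections -> 0.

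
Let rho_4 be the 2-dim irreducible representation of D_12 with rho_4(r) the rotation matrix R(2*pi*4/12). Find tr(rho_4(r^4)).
chi_{rho_4}(r^4) = 2*cos(2*pi*4*4/12) = -1

Derivation: rho_4(r^4) is rotation by angle 2*pi*4*4/12, whose trace is 2*cos(2*pi*4*4/12) = -1.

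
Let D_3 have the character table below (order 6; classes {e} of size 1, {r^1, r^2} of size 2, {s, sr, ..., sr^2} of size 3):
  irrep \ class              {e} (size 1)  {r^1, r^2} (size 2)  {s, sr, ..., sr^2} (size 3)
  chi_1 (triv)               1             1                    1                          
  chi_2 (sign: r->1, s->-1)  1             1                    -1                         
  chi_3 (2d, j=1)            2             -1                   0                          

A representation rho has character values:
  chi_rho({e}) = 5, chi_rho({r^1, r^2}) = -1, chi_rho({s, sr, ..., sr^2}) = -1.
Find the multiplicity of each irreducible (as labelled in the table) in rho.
Multiplicities: chi_1: 0, chi_2: 1, chi_3: 2.

Why: Use <chi_rho, chi> = (1/|G|) sum_C |C| * chi_rho(C) * conj(chi(C)) with |G| = 6 for each irreducible chi in the table:
  <chi_rho, chi_1> = (1/6)[1*(5)*conj(1) + 2*(-1)*conj(1) + 3*(-1)*conj(1)]
      = (1/6)[(5) + (-2) + (-3)] = 0/6 = 0
  <chi_rho, chi_2> = (1/6)[1*(5)*conj(1) + 2*(-1)*conj(1) + 3*(-1)*conj(-1)]
      = (1/6)[(5) + (-2) + (3)] = 6/6 = 1
  <chi_rho, chi_3> = (1/6)[1*(5)*conj(2) + 2*(-1)*conj(-1) + 3*(-1)*conj(0)]
      = (1/6)[(10) + (2) + (0)] = 12/6 = 2
Dimension check: dim(rho) = sum (mult * dim) = 0*1 + 1*1 + 2*2 = 5 = chi_rho(e) = 5.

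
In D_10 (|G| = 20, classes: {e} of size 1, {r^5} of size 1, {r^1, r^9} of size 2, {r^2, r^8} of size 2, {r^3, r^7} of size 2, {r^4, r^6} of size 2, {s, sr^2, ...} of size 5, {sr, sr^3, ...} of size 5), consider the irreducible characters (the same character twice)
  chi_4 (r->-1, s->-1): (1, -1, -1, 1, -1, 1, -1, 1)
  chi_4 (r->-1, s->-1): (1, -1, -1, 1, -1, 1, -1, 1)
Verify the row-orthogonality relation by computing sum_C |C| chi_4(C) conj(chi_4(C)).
Sum = 20 = |G| = 20; so <chi_4, chi_4> = 1 (norm-1 confirms irreducibility).

Justification: Compute term by term over conjugacy classes (|C| * chi_4(C) * conj(chi_4(C))):
  1*(1)*conj(1) + 1*(-1)*conj(-1) + 2*(-1)*conj(-1) + 2*(1)*conj(1) + 2*(-1)*conj(-1) + 2*(1)*conj(1) + 5*(-1)*conj(-1) + 5*(1)*conj(1)
  = (1) + (1) + (2) + (2) + (2) + (2) + (5) + (5)
  = 20.
Dividing by |G| = 20 gives 20/20 = 1, matching the row-orthogonality relation <chi_4, chi_4> = [chi_4 = chi_4].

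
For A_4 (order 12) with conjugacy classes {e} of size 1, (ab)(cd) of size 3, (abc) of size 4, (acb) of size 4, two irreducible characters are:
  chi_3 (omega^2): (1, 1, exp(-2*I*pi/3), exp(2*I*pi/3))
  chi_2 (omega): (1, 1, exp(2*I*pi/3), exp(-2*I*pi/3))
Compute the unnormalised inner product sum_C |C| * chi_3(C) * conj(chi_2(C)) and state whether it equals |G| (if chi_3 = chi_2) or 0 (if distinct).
Sum = 0; so <chi_3, chi_2> = 0 (distinct irreducibles are orthogonal).

Solution. Compute term by term over conjugacy classes (|C| * chi_3(C) * conj(chi_2(C))):
  1*(1)*conj(1) + 3*(1)*conj(1) + 4*(exp(-2*I*pi/3))*conj(exp(2*I*pi/3)) + 4*(exp(2*I*pi/3))*conj(exp(-2*I*pi/3))
  = (1) + (3) + (4*exp(2*I*pi/3)) + (4*exp(-2*I*pi/3))
  = 0.
(Exp terms are combined using exp(i*s)*conj(exp(i*t)) = exp(i*(s-t)), and sums of them are collapsed using the identity that for every m > 1 the m distinct m-th roots of unity sum to 0, e.g. 1 + exp(2*I*pi/3) + exp(-2*I*pi/3) = 0.)
Dividing by |G| = 12 gives 0/12 = 0, matching the row-orthogonality relation <chi_3, chi_2> = [chi_3 = chi_2].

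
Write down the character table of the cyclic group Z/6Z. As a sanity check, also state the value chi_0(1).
Character table of Z/6Z (irreps indexed chi_0,...,chi_5 with chi_k(m) = zeta_6^(k*m), zeta_6 = exp(2*pi*i/6)):
  irrep \ class  {0} (size 1)  {1} (size 1)    {2} (size 1)    {3} (size 1)  {4} (size 1)    {5} (size 1)  
  chi_0          1             1               1               1             1               1             
  chi_1          1             exp(I*pi/3)     exp(2*I*pi/3)   -1            exp(-2*I*pi/3)  exp(-I*pi/3)  
  chi_2          1             exp(2*I*pi/3)   exp(-2*I*pi/3)  1             exp(2*I*pi/3)   exp(-2*I*pi/3)
  chi_3          1             -1              1               -1            1               -1            
  chi_4          1             exp(-2*I*pi/3)  exp(2*I*pi/3)   1             exp(-2*I*pi/3)  exp(2*I*pi/3) 
  chi_5          1             exp(-I*pi/3)    exp(-2*I*pi/3)  -1            exp(2*I*pi/3)   exp(I*pi/3)   

Spot check: chi_0(1) = zeta_6^(0*1) = zeta_6^0 = 1.

Derivation: Z/6Z is abelian, so all 6 irreducible complex representations are 1-dimensional. They are given by chi_k(m) = zeta_6^(k*m) for k = 0,...,5. Row orthogonality: sum_m chi_k(m) conj(chi_l(m)) = 6 * [k = l].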